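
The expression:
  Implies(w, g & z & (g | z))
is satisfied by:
  {z: True, g: True, w: False}
  {z: True, g: False, w: False}
  {g: True, z: False, w: False}
  {z: False, g: False, w: False}
  {z: True, w: True, g: True}


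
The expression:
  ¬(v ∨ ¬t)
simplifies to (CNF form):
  t ∧ ¬v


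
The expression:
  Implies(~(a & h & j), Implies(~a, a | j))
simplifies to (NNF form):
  a | j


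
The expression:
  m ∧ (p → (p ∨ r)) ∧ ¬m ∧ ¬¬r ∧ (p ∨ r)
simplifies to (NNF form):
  False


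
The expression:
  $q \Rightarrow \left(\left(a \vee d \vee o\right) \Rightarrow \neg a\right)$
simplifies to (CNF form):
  $\neg a \vee \neg q$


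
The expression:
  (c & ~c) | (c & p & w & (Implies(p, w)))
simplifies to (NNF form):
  c & p & w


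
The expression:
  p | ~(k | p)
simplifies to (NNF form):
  p | ~k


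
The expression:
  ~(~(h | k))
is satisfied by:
  {k: True, h: True}
  {k: True, h: False}
  {h: True, k: False}


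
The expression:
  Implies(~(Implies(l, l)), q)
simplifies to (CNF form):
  True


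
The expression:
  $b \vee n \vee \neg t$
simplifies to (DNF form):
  $b \vee n \vee \neg t$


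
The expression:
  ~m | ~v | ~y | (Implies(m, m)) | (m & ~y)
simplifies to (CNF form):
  True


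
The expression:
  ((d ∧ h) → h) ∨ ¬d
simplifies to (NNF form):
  True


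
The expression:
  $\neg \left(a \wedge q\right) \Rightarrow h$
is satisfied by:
  {a: True, h: True, q: True}
  {a: True, h: True, q: False}
  {h: True, q: True, a: False}
  {h: True, q: False, a: False}
  {a: True, q: True, h: False}


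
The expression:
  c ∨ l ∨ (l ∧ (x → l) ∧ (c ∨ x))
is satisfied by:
  {c: True, l: True}
  {c: True, l: False}
  {l: True, c: False}


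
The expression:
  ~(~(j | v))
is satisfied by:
  {v: True, j: True}
  {v: True, j: False}
  {j: True, v: False}


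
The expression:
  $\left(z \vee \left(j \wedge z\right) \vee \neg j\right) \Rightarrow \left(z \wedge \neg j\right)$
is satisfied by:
  {j: True, z: False}
  {z: True, j: False}


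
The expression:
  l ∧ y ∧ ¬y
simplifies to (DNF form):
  False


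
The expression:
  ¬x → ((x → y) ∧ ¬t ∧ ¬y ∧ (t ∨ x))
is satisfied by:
  {x: True}


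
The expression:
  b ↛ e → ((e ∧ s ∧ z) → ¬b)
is always true.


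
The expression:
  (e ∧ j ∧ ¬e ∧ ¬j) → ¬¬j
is always true.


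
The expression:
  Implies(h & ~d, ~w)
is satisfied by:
  {d: True, w: False, h: False}
  {w: False, h: False, d: False}
  {h: True, d: True, w: False}
  {h: True, w: False, d: False}
  {d: True, w: True, h: False}
  {w: True, d: False, h: False}
  {h: True, w: True, d: True}


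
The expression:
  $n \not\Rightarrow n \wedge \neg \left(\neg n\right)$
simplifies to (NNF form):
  $\text{False}$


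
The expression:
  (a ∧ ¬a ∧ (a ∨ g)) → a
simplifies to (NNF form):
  True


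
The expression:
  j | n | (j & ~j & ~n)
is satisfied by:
  {n: True, j: True}
  {n: True, j: False}
  {j: True, n: False}


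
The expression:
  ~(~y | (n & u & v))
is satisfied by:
  {y: True, u: False, v: False, n: False}
  {n: True, y: True, u: False, v: False}
  {v: True, y: True, u: False, n: False}
  {n: True, v: True, y: True, u: False}
  {u: True, y: True, n: False, v: False}
  {n: True, u: True, y: True, v: False}
  {v: True, u: True, y: True, n: False}


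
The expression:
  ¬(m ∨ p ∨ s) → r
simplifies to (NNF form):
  m ∨ p ∨ r ∨ s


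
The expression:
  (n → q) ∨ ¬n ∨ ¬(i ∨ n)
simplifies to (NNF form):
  q ∨ ¬n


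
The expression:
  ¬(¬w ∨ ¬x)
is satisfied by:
  {w: True, x: True}


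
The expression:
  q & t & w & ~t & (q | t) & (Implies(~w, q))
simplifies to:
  False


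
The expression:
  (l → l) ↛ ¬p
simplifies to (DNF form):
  p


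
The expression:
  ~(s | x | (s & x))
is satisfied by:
  {x: False, s: False}


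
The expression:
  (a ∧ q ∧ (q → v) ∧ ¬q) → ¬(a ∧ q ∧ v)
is always true.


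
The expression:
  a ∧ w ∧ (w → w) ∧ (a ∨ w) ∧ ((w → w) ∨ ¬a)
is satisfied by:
  {a: True, w: True}


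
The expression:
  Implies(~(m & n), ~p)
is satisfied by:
  {m: True, n: True, p: False}
  {m: True, n: False, p: False}
  {n: True, m: False, p: False}
  {m: False, n: False, p: False}
  {m: True, p: True, n: True}


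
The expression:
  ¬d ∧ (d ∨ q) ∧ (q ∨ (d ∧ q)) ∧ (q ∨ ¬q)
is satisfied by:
  {q: True, d: False}


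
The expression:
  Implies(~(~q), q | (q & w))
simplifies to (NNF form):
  True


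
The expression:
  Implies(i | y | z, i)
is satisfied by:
  {i: True, z: False, y: False}
  {i: True, y: True, z: False}
  {i: True, z: True, y: False}
  {i: True, y: True, z: True}
  {y: False, z: False, i: False}


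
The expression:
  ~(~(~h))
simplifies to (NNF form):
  ~h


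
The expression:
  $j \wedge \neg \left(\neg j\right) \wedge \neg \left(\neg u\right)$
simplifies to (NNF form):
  $j \wedge u$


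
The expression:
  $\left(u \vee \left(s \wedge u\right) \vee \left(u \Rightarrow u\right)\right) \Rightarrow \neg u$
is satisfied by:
  {u: False}


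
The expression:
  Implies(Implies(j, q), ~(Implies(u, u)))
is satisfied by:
  {j: True, q: False}


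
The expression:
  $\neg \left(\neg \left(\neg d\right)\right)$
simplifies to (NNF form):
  $\neg d$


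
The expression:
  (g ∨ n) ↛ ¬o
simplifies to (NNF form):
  o ∧ (g ∨ n)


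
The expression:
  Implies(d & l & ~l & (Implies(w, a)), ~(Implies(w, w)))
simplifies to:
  True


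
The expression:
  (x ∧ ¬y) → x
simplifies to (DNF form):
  True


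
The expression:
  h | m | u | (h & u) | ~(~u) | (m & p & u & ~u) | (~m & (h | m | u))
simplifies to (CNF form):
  h | m | u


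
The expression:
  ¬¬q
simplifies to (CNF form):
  q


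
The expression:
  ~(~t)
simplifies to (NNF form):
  t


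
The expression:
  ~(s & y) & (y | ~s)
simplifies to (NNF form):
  ~s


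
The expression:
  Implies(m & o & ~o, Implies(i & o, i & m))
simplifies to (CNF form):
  True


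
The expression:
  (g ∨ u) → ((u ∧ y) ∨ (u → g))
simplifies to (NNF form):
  g ∨ y ∨ ¬u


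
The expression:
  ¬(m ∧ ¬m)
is always true.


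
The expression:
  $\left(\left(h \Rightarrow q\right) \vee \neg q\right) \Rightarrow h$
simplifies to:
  $h$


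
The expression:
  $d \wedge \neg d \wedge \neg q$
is never true.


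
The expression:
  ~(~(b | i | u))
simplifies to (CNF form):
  b | i | u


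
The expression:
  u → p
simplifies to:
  p ∨ ¬u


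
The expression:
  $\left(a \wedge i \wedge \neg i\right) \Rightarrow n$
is always true.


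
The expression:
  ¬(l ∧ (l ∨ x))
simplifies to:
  ¬l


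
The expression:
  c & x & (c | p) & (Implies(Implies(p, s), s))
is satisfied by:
  {c: True, x: True, p: True, s: True}
  {c: True, x: True, p: True, s: False}
  {c: True, x: True, s: True, p: False}


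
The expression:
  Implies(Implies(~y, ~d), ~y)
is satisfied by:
  {y: False}


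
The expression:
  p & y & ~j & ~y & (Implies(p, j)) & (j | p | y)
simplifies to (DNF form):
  False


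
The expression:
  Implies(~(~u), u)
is always true.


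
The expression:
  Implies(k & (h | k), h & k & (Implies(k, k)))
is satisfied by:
  {h: True, k: False}
  {k: False, h: False}
  {k: True, h: True}


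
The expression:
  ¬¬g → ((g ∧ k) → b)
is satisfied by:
  {b: True, g: False, k: False}
  {g: False, k: False, b: False}
  {b: True, k: True, g: False}
  {k: True, g: False, b: False}
  {b: True, g: True, k: False}
  {g: True, b: False, k: False}
  {b: True, k: True, g: True}


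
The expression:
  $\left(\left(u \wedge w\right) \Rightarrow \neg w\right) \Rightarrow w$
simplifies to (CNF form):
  $w$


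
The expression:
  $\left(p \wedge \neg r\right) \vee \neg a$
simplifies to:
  $\left(p \wedge \neg r\right) \vee \neg a$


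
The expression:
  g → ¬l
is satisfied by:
  {l: False, g: False}
  {g: True, l: False}
  {l: True, g: False}


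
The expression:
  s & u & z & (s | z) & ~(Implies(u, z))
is never true.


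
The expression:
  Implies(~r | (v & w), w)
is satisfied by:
  {r: True, w: True}
  {r: True, w: False}
  {w: True, r: False}


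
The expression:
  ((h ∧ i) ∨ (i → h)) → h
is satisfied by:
  {i: True, h: True}
  {i: True, h: False}
  {h: True, i: False}


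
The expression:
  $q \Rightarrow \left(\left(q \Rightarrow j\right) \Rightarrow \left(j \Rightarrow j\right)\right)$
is always true.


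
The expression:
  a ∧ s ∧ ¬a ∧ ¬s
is never true.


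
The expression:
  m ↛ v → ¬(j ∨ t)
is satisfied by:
  {v: True, t: False, m: False, j: False}
  {j: True, v: True, t: False, m: False}
  {v: True, t: True, m: False, j: False}
  {j: True, v: True, t: True, m: False}
  {j: False, t: False, m: False, v: False}
  {j: True, t: False, m: False, v: False}
  {t: True, j: False, m: False, v: False}
  {j: True, t: True, m: False, v: False}
  {m: True, v: True, j: False, t: False}
  {j: True, m: True, v: True, t: False}
  {m: True, v: True, t: True, j: False}
  {j: True, m: True, v: True, t: True}
  {m: True, v: False, t: False, j: False}


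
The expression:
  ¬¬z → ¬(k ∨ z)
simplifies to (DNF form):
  ¬z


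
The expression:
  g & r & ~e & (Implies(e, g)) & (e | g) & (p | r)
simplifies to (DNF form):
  g & r & ~e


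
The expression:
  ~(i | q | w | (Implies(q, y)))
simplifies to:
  False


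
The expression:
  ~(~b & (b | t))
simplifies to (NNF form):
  b | ~t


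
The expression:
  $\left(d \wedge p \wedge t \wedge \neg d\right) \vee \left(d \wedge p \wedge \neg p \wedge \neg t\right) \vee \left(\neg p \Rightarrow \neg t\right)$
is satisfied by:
  {p: True, t: False}
  {t: False, p: False}
  {t: True, p: True}


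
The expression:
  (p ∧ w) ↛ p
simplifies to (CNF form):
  False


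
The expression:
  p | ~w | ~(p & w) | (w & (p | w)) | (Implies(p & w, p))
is always true.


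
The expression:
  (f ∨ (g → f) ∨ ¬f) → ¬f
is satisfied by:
  {f: False}


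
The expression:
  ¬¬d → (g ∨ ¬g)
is always true.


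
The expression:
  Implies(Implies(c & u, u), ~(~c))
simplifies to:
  c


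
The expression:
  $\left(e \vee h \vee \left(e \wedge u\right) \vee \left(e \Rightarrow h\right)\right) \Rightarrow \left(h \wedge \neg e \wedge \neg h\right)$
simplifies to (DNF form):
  $\text{False}$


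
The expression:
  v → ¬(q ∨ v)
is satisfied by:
  {v: False}


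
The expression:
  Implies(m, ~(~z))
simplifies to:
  z | ~m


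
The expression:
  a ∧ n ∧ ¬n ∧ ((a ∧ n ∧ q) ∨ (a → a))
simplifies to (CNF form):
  False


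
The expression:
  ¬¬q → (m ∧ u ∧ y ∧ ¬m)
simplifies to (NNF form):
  ¬q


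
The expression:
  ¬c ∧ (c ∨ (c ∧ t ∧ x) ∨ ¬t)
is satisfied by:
  {t: False, c: False}


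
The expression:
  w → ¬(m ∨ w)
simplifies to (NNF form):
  ¬w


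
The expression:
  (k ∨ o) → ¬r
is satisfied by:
  {o: False, r: False, k: False}
  {k: True, o: False, r: False}
  {o: True, k: False, r: False}
  {k: True, o: True, r: False}
  {r: True, k: False, o: False}


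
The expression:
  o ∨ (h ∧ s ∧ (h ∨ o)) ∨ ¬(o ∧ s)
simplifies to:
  True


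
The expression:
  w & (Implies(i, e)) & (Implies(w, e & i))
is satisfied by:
  {i: True, e: True, w: True}


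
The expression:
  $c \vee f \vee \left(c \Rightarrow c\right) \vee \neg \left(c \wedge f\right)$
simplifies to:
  $\text{True}$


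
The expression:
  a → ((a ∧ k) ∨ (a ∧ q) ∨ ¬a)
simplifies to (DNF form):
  k ∨ q ∨ ¬a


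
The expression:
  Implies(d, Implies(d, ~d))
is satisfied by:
  {d: False}


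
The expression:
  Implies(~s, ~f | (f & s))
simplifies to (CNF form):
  s | ~f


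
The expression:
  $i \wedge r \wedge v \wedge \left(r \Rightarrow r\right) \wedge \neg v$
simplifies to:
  $\text{False}$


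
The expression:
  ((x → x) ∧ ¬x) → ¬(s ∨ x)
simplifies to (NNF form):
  x ∨ ¬s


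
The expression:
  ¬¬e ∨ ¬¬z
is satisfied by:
  {z: True, e: True}
  {z: True, e: False}
  {e: True, z: False}


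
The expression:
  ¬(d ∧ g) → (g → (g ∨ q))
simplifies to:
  True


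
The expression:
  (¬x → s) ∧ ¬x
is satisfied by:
  {s: True, x: False}


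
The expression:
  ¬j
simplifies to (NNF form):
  ¬j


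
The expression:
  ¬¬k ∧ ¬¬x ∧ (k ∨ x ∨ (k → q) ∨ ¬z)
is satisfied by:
  {x: True, k: True}


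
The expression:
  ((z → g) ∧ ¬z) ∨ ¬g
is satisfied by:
  {g: False, z: False}
  {z: True, g: False}
  {g: True, z: False}


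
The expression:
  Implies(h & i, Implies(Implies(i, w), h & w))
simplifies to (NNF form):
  True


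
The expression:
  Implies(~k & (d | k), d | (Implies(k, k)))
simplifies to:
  True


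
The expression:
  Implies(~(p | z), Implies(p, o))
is always true.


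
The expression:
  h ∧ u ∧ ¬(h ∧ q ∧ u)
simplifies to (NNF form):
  h ∧ u ∧ ¬q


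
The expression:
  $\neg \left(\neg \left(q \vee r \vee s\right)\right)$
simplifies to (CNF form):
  $q \vee r \vee s$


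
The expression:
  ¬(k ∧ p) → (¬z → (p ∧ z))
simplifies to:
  z ∨ (k ∧ p)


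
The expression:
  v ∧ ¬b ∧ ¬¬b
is never true.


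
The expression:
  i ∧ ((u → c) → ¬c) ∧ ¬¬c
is never true.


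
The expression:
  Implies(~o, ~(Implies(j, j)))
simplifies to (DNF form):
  o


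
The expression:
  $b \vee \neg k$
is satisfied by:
  {b: True, k: False}
  {k: False, b: False}
  {k: True, b: True}


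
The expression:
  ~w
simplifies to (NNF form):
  ~w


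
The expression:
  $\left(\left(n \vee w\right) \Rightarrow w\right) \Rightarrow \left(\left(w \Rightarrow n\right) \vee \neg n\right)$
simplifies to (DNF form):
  $\text{True}$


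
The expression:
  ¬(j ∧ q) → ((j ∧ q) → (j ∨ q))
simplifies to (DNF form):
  True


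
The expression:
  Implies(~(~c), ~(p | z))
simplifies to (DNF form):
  ~c | (~p & ~z)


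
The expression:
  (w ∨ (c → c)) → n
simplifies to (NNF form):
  n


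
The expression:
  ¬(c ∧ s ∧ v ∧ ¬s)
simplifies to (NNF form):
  True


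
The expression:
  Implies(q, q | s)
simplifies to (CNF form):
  True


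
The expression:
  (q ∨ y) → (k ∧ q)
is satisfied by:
  {k: True, y: False, q: False}
  {y: False, q: False, k: False}
  {q: True, k: True, y: False}
  {q: True, k: True, y: True}


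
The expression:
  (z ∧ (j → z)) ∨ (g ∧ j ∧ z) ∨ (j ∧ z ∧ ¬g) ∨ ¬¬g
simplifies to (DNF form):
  g ∨ z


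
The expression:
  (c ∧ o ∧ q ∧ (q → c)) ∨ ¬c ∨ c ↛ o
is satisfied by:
  {q: True, c: False, o: False}
  {c: False, o: False, q: False}
  {q: True, o: True, c: False}
  {o: True, c: False, q: False}
  {q: True, c: True, o: False}
  {c: True, q: False, o: False}
  {q: True, o: True, c: True}


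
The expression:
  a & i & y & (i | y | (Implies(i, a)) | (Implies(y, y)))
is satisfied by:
  {a: True, i: True, y: True}


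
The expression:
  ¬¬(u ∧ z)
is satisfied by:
  {z: True, u: True}


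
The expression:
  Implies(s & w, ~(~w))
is always true.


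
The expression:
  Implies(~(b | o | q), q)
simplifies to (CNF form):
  b | o | q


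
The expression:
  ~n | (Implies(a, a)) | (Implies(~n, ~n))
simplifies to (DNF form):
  True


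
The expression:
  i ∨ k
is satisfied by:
  {i: True, k: True}
  {i: True, k: False}
  {k: True, i: False}


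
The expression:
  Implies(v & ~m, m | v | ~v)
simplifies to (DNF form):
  True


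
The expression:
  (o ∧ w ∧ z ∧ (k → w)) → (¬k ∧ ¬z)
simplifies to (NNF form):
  ¬o ∨ ¬w ∨ ¬z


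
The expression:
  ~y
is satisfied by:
  {y: False}


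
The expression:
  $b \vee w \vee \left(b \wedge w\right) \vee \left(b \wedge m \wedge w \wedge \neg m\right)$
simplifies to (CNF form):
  $b \vee w$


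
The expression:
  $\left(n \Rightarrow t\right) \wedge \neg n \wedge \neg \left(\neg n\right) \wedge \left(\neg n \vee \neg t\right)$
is never true.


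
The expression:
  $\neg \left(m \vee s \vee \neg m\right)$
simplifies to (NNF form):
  $\text{False}$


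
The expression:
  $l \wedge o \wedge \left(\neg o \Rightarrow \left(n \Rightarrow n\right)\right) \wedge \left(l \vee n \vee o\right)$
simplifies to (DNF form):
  $l \wedge o$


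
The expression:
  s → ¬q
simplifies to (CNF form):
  ¬q ∨ ¬s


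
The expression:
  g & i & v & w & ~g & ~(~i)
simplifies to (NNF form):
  False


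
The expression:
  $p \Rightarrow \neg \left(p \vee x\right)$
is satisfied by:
  {p: False}


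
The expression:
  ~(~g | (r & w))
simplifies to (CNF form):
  g & (~r | ~w)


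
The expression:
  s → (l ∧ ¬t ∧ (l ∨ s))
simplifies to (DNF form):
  (l ∧ ¬t) ∨ ¬s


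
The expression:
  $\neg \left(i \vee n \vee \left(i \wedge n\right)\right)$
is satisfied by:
  {n: False, i: False}


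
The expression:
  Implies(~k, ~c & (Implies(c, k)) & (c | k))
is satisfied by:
  {k: True}


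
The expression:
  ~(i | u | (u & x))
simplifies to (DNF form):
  ~i & ~u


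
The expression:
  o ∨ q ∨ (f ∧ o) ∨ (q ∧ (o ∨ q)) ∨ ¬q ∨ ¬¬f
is always true.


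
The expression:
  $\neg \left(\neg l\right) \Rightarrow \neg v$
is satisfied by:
  {l: False, v: False}
  {v: True, l: False}
  {l: True, v: False}


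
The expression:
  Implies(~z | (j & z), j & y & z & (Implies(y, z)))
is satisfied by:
  {z: True, y: True, j: False}
  {z: True, y: False, j: False}
  {z: True, j: True, y: True}


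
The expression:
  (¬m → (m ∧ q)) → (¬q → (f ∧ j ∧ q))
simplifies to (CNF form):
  q ∨ ¬m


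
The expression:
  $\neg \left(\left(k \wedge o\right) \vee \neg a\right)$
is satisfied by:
  {a: True, k: False, o: False}
  {a: True, o: True, k: False}
  {a: True, k: True, o: False}


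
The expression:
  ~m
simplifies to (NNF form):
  ~m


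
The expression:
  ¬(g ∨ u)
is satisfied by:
  {g: False, u: False}


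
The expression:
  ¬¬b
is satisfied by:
  {b: True}


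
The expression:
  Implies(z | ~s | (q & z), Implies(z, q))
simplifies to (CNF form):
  q | ~z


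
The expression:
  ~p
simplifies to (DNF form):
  ~p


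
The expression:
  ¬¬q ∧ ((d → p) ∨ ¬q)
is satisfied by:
  {p: True, q: True, d: False}
  {q: True, d: False, p: False}
  {d: True, p: True, q: True}


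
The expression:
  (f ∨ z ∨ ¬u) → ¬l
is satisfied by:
  {u: True, f: False, l: False, z: False}
  {u: False, f: False, l: False, z: False}
  {z: True, u: True, f: False, l: False}
  {z: True, u: False, f: False, l: False}
  {f: True, u: True, z: False, l: False}
  {f: True, z: False, u: False, l: False}
  {z: True, f: True, u: True, l: False}
  {z: True, f: True, u: False, l: False}
  {l: True, f: False, u: True, z: False}


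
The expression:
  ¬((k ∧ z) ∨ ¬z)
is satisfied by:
  {z: True, k: False}


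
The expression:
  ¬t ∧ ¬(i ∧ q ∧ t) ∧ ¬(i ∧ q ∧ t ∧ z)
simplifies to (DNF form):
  ¬t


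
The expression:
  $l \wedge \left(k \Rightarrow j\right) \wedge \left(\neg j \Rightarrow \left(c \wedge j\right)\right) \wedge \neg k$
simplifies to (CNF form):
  $j \wedge l \wedge \neg k$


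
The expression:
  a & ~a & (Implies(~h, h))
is never true.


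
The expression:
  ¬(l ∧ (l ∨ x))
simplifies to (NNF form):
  ¬l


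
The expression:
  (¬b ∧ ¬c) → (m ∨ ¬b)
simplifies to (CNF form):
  True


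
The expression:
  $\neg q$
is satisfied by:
  {q: False}


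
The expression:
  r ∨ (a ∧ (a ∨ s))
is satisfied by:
  {r: True, a: True}
  {r: True, a: False}
  {a: True, r: False}


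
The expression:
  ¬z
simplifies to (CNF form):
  ¬z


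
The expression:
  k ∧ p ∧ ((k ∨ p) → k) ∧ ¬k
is never true.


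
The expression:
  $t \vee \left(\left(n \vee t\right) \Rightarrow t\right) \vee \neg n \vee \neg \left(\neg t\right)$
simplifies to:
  $t \vee \neg n$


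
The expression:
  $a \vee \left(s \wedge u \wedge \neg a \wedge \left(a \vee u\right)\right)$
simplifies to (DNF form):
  $a \vee \left(s \wedge u\right)$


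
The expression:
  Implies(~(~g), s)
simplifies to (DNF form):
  s | ~g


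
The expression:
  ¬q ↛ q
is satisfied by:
  {q: False}


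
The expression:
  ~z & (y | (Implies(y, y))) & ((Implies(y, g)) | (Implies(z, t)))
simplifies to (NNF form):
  ~z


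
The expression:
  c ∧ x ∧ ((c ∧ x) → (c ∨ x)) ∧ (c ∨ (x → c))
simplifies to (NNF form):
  c ∧ x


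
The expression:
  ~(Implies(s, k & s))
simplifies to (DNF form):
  s & ~k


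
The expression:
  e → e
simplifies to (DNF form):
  True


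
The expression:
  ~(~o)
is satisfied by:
  {o: True}


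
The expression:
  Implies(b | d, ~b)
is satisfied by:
  {b: False}


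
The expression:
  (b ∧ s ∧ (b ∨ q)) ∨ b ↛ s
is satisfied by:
  {b: True}


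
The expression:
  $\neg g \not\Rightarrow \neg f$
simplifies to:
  $f \wedge \neg g$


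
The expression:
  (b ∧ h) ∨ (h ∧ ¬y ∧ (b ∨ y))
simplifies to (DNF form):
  b ∧ h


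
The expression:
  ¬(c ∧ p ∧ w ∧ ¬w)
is always true.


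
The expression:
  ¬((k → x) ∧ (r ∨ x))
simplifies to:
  ¬x ∧ (k ∨ ¬r)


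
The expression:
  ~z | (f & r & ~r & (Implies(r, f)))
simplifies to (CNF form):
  ~z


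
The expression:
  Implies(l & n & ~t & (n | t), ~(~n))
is always true.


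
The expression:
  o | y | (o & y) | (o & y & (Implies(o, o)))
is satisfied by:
  {y: True, o: True}
  {y: True, o: False}
  {o: True, y: False}


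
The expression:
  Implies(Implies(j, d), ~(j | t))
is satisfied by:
  {d: False, j: False, t: False}
  {j: True, d: False, t: False}
  {t: True, j: True, d: False}
  {d: True, j: False, t: False}


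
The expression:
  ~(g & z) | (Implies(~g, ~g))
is always true.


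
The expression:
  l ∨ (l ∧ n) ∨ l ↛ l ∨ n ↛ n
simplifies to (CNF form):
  l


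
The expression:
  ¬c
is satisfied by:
  {c: False}


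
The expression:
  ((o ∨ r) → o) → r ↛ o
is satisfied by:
  {r: True, o: False}


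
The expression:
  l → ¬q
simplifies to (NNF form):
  ¬l ∨ ¬q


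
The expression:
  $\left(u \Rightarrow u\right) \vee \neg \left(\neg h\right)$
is always true.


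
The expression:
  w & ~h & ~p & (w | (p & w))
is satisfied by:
  {w: True, h: False, p: False}


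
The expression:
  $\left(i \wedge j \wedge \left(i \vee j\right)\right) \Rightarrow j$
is always true.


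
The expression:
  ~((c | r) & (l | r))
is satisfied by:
  {r: False, l: False, c: False}
  {c: True, r: False, l: False}
  {l: True, r: False, c: False}


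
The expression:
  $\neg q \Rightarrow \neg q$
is always true.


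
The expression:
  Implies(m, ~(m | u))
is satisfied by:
  {m: False}


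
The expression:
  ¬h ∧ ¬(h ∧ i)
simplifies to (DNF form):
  ¬h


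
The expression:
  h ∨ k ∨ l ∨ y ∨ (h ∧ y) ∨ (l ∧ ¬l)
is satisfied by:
  {y: True, k: True, l: True, h: True}
  {y: True, k: True, l: True, h: False}
  {y: True, k: True, h: True, l: False}
  {y: True, k: True, h: False, l: False}
  {y: True, l: True, h: True, k: False}
  {y: True, l: True, h: False, k: False}
  {y: True, l: False, h: True, k: False}
  {y: True, l: False, h: False, k: False}
  {k: True, l: True, h: True, y: False}
  {k: True, l: True, h: False, y: False}
  {k: True, h: True, l: False, y: False}
  {k: True, h: False, l: False, y: False}
  {l: True, h: True, k: False, y: False}
  {l: True, k: False, h: False, y: False}
  {h: True, k: False, l: False, y: False}


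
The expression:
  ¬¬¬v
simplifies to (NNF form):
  ¬v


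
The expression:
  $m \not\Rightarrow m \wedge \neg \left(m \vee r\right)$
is never true.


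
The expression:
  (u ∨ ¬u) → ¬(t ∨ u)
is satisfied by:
  {u: False, t: False}


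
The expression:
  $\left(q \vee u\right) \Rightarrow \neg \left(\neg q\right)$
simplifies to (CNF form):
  $q \vee \neg u$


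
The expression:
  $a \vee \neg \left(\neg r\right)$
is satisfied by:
  {r: True, a: True}
  {r: True, a: False}
  {a: True, r: False}


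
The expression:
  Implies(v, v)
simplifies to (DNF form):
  True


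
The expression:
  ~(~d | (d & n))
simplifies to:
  d & ~n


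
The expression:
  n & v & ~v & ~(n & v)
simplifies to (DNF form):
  False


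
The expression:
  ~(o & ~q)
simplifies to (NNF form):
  q | ~o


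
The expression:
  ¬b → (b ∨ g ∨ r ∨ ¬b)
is always true.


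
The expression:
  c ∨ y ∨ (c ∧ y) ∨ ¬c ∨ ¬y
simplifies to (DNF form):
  True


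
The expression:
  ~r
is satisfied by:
  {r: False}


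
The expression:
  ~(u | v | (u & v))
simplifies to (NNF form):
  ~u & ~v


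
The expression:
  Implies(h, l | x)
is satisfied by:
  {x: True, l: True, h: False}
  {x: True, h: False, l: False}
  {l: True, h: False, x: False}
  {l: False, h: False, x: False}
  {x: True, l: True, h: True}
  {x: True, h: True, l: False}
  {l: True, h: True, x: False}


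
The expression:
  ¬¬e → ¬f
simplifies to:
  ¬e ∨ ¬f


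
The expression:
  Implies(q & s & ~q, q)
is always true.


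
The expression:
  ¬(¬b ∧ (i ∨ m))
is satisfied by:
  {b: True, i: False, m: False}
  {b: True, m: True, i: False}
  {b: True, i: True, m: False}
  {b: True, m: True, i: True}
  {m: False, i: False, b: False}


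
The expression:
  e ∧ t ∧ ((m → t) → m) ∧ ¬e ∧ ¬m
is never true.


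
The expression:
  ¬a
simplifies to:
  ¬a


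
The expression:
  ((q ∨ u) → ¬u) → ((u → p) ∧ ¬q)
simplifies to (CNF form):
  u ∨ ¬q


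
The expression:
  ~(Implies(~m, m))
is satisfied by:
  {m: False}


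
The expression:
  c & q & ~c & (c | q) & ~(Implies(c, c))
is never true.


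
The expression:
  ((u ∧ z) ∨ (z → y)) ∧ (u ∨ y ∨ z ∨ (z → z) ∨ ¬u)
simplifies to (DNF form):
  u ∨ y ∨ ¬z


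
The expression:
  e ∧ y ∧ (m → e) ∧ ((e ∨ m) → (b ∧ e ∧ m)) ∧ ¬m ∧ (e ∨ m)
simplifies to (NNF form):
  False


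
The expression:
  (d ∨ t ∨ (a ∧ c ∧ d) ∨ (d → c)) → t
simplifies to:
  t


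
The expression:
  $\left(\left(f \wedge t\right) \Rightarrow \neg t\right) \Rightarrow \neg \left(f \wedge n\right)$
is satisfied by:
  {t: True, n: False, f: False}
  {t: False, n: False, f: False}
  {f: True, t: True, n: False}
  {f: True, t: False, n: False}
  {n: True, t: True, f: False}
  {n: True, t: False, f: False}
  {n: True, f: True, t: True}


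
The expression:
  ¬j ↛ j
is always true.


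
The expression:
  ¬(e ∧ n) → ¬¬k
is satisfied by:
  {n: True, k: True, e: True}
  {n: True, k: True, e: False}
  {k: True, e: True, n: False}
  {k: True, e: False, n: False}
  {n: True, e: True, k: False}


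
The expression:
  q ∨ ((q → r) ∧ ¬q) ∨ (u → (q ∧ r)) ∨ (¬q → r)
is always true.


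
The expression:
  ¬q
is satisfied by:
  {q: False}


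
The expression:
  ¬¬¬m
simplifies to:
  ¬m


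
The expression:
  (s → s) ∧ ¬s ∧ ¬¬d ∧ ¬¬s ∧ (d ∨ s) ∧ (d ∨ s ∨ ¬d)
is never true.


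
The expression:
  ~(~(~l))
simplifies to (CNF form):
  ~l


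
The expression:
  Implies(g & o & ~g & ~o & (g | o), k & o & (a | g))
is always true.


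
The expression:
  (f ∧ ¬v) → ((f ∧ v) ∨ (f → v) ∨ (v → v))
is always true.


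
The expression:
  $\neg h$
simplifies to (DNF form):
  $\neg h$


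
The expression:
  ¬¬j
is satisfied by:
  {j: True}


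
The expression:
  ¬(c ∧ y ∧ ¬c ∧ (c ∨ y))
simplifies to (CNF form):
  True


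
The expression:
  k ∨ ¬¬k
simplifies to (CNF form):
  k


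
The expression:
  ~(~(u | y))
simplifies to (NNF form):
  u | y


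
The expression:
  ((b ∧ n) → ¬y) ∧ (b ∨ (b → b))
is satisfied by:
  {y: False, n: False, b: False}
  {b: True, y: False, n: False}
  {n: True, y: False, b: False}
  {b: True, n: True, y: False}
  {y: True, b: False, n: False}
  {b: True, y: True, n: False}
  {n: True, y: True, b: False}


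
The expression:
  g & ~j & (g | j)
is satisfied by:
  {g: True, j: False}


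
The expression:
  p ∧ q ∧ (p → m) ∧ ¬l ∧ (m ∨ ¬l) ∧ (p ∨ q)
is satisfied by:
  {m: True, p: True, q: True, l: False}


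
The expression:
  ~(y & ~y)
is always true.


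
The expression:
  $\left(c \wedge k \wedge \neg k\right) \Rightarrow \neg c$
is always true.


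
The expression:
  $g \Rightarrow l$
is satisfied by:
  {l: True, g: False}
  {g: False, l: False}
  {g: True, l: True}


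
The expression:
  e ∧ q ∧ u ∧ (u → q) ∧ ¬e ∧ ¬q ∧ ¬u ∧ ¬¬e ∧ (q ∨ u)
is never true.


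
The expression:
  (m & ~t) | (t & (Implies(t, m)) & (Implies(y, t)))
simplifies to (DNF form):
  m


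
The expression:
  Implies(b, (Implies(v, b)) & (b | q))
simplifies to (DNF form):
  True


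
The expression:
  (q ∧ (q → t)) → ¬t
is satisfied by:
  {t: False, q: False}
  {q: True, t: False}
  {t: True, q: False}


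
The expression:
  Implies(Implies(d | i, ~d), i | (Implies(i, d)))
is always true.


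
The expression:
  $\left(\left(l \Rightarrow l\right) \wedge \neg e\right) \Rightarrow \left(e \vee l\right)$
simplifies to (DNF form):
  $e \vee l$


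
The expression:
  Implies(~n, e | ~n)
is always true.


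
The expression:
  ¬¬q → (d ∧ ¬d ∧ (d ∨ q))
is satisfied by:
  {q: False}


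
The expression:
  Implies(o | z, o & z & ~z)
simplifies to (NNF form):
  ~o & ~z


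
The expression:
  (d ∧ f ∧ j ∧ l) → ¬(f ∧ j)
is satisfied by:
  {l: False, d: False, j: False, f: False}
  {f: True, l: False, d: False, j: False}
  {j: True, l: False, d: False, f: False}
  {f: True, j: True, l: False, d: False}
  {d: True, f: False, l: False, j: False}
  {f: True, d: True, l: False, j: False}
  {j: True, d: True, f: False, l: False}
  {f: True, j: True, d: True, l: False}
  {l: True, j: False, d: False, f: False}
  {f: True, l: True, j: False, d: False}
  {j: True, l: True, f: False, d: False}
  {f: True, j: True, l: True, d: False}
  {d: True, l: True, j: False, f: False}
  {f: True, d: True, l: True, j: False}
  {j: True, d: True, l: True, f: False}


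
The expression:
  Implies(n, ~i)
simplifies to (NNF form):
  ~i | ~n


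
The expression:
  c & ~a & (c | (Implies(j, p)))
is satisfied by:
  {c: True, a: False}


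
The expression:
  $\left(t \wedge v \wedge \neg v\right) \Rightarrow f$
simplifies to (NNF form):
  $\text{True}$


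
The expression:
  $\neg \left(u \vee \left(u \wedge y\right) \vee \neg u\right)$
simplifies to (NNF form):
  $\text{False}$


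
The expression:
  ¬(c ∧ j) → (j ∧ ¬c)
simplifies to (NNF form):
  j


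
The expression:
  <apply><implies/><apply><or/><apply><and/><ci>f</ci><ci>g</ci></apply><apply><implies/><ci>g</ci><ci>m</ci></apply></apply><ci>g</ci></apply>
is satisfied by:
  {g: True}


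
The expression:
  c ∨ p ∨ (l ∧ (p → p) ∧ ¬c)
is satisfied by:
  {c: True, l: True, p: True}
  {c: True, l: True, p: False}
  {c: True, p: True, l: False}
  {c: True, p: False, l: False}
  {l: True, p: True, c: False}
  {l: True, p: False, c: False}
  {p: True, l: False, c: False}


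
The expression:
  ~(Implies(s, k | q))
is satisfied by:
  {s: True, q: False, k: False}


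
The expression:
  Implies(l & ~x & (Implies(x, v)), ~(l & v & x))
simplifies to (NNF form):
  True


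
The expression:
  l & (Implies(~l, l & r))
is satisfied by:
  {l: True}


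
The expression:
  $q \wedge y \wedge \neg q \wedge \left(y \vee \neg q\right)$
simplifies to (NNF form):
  $\text{False}$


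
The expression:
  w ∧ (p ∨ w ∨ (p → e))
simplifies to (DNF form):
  w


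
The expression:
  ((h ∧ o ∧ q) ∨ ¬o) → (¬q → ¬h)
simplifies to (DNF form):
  o ∨ q ∨ ¬h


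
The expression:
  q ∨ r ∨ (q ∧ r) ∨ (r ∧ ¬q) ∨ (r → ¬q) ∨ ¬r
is always true.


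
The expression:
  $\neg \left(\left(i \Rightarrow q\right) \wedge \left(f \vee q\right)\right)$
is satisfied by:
  {i: True, q: False, f: False}
  {q: False, f: False, i: False}
  {f: True, i: True, q: False}


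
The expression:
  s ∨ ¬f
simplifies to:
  s ∨ ¬f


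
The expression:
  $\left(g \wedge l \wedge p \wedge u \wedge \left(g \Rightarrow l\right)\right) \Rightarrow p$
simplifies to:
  $\text{True}$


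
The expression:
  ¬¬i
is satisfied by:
  {i: True}


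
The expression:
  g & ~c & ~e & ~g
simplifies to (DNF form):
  False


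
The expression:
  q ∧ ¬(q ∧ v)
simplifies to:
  q ∧ ¬v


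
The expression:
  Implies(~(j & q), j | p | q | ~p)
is always true.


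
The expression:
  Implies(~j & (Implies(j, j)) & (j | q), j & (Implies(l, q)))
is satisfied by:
  {j: True, q: False}
  {q: False, j: False}
  {q: True, j: True}


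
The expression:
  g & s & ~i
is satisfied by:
  {s: True, g: True, i: False}


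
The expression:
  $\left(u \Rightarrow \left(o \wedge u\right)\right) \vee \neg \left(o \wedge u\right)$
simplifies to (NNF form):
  $\text{True}$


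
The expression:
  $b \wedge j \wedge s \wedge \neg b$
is never true.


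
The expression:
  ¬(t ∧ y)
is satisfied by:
  {t: False, y: False}
  {y: True, t: False}
  {t: True, y: False}


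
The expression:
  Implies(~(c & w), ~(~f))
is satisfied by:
  {w: True, f: True, c: True}
  {w: True, f: True, c: False}
  {f: True, c: True, w: False}
  {f: True, c: False, w: False}
  {w: True, c: True, f: False}


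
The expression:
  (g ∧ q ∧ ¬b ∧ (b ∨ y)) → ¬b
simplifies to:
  True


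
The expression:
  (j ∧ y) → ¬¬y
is always true.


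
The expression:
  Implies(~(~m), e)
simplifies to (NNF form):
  e | ~m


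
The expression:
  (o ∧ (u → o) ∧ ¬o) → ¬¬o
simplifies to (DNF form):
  True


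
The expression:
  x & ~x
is never true.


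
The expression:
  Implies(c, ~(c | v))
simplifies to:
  ~c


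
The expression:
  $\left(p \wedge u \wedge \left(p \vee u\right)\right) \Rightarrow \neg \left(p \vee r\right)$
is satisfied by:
  {p: False, u: False}
  {u: True, p: False}
  {p: True, u: False}


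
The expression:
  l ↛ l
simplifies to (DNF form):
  False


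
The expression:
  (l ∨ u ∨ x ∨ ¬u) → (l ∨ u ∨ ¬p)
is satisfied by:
  {l: True, u: True, p: False}
  {l: True, p: False, u: False}
  {u: True, p: False, l: False}
  {u: False, p: False, l: False}
  {l: True, u: True, p: True}
  {l: True, p: True, u: False}
  {u: True, p: True, l: False}


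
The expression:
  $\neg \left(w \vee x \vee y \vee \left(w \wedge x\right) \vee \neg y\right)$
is never true.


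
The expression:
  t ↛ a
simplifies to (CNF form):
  t ∧ ¬a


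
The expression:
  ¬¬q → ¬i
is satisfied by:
  {q: False, i: False}
  {i: True, q: False}
  {q: True, i: False}


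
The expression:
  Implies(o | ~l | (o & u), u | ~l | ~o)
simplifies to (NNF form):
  u | ~l | ~o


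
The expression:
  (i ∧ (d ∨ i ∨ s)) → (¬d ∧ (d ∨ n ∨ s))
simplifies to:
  (n ∧ ¬d) ∨ (s ∧ ¬d) ∨ ¬i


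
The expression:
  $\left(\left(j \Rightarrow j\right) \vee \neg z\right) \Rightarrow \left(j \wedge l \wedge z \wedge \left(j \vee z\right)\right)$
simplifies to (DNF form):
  $j \wedge l \wedge z$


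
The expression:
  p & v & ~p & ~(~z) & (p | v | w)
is never true.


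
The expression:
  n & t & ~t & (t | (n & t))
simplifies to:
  False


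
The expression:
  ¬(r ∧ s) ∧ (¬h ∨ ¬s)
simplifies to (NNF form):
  (¬h ∧ ¬r) ∨ ¬s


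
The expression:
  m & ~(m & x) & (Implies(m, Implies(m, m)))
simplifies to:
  m & ~x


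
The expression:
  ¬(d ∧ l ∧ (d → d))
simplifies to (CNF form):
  ¬d ∨ ¬l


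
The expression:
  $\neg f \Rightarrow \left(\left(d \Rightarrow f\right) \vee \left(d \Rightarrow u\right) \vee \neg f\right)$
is always true.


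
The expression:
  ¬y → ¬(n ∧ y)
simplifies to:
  True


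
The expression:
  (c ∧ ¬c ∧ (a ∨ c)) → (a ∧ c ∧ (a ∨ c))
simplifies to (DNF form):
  True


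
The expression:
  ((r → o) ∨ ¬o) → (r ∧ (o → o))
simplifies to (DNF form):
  r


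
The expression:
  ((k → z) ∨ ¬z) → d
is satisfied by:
  {d: True}


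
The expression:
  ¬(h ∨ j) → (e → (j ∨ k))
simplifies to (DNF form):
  h ∨ j ∨ k ∨ ¬e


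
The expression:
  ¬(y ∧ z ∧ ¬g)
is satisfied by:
  {g: True, z: False, y: False}
  {g: False, z: False, y: False}
  {y: True, g: True, z: False}
  {y: True, g: False, z: False}
  {z: True, g: True, y: False}
  {z: True, g: False, y: False}
  {z: True, y: True, g: True}


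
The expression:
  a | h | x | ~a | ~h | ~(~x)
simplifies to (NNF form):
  True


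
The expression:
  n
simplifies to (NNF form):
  n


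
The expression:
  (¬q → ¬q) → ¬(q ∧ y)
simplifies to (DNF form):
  ¬q ∨ ¬y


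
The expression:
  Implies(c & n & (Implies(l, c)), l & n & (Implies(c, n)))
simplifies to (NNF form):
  l | ~c | ~n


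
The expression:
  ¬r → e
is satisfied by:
  {r: True, e: True}
  {r: True, e: False}
  {e: True, r: False}


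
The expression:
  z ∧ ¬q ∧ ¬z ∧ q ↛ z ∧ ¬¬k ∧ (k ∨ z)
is never true.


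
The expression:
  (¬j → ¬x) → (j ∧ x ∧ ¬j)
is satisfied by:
  {x: True, j: False}


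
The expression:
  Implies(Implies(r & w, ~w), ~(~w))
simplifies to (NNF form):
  w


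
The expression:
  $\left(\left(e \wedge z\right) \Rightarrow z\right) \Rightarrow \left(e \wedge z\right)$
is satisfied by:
  {z: True, e: True}


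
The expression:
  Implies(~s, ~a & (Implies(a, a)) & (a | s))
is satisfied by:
  {s: True}


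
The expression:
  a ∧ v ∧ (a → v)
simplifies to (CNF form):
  a ∧ v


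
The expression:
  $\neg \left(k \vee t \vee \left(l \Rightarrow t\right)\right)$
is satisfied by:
  {l: True, t: False, k: False}
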